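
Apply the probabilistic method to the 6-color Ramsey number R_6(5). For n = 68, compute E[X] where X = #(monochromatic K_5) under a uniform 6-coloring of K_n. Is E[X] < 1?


E[X] = C(68, 5) · 6^{1 − 10} = 10424128 · 6^{−9} = 10424128/10077696.
As a reduced fraction: E[X] = 162877/157464 ≈ 1.034376.
Is E[X] < 1? NO.
Since E[X] ≥ 1, the first-moment bound is inconclusive at n = 68; it does NOT by itself certify R_6(5) > 68.

E[X] = 162877/157464 ≈ 1.034376; E[X] ≥ 1; first-moment method inconclusive here.


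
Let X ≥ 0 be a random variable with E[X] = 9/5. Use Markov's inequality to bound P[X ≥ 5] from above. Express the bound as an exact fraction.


μ = E[X] = 9/5, a = 5.
Markov: P[X ≥ 5] ≤ μ/a = (9/5)/5 = 9/25.
Numerically: ≈ 0.360.
(Since a = 5 > μ = 1.800, the bound 9/25 is < 1 and informative.)

P[X ≥ 5] ≤ 9/25 ≈ 0.360.


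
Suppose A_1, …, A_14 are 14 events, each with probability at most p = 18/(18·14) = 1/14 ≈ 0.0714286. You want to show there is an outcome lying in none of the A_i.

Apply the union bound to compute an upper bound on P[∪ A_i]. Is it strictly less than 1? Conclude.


Union bound: P[∪_{i=1}^{14} A_i] ≤ Σ_i P[A_i] ≤ 14·p = 14·(1/14) = 1.
Numerically: 1 ≈ 1.0000000.
Is 1 < 1? NO.
Since the bound 1 is ≥ 1, the union bound is uninformative here; it does NOT by itself certify existence.

14·p = 1 ≈ 1.0000000; existence NOT certified by the union bound.


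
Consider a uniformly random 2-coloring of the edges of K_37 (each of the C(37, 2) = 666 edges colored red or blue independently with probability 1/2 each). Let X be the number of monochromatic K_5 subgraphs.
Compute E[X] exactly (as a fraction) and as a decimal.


Let X = Σ_S X_S over the C(37, 5) = 435897 subsets S of size 5, where X_S = 1 if the K_5 on S is monochromatic.
For a fixed S, the K_5 on S has C(5, 2) = 10 edges. P[all 10 edges red] = (1/2)^10, and likewise for blue, so P[monochromatic] = 2·(1/2)^10 = 2^{1 − 10} = 1/512.
By linearity: E[X] = C(37, 5) · 2^{1 − 10} = 435897 · 1/512 = 435897/512.
Numerically: E[X] ≈ 851.361.

E[X] = C(37,5)·2^(1−C(5,2)) = 435897/512 ≈ 851.361.


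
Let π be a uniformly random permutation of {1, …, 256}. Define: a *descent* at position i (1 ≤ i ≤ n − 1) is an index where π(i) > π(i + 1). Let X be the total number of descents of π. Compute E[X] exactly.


Write X = Σ X_I over i = 1, …, 255, with X_I the indicator of one descent.
There are 255 indicators.
For each fixed i, the pair (π(i), π(i+1)) is a uniformly random ordered pair of distinct values from {1, …, 256}; by symmetry P[π(i) > π(i+1)] = 1/2.
By linearity: E[X] = 255 · (1/2) = (256 − 1) · (1/2) = 255/2 ≈ 127.5000.

E[X] = 255/2 = 127.5000.


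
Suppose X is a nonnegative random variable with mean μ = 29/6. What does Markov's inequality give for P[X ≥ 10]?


μ = E[X] = 29/6, a = 10.
Markov: P[X ≥ 10] ≤ μ/a = (29/6)/10 = 29/60.
Numerically: ≈ 0.483.
(Since a = 10 > μ = 4.833, the bound 29/60 is < 1 and informative.)

P[X ≥ 10] ≤ 29/60 ≈ 0.483.


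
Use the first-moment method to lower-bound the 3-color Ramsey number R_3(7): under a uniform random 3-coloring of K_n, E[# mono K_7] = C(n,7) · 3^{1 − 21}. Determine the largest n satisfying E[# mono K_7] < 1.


We need C(n, 7) · 3^{1 − 21} < 1, i.e. C(n, 7) < 3^{21 − 1} = 3486784401.
Check values of n near the boundary:
  n = 80: C(80, 7) = 3176716400; 3176716400 < 3486784401? YES
  n = 81: C(81, 7) = 3477216600; 3477216600 < 3486784401? YES
  n = 82: C(82, 7) = 3801756816; 3801756816 < 3486784401? NO
The largest n with C(n, 7) < 3486784401 is n = 81 (where E[X] = 42928600/43046721 ≈ 0.997256). Hence R_3(7) > 81, i.e. R_3(7) ≥ 82.

Largest n = 81; hence R_3(7) > 81.


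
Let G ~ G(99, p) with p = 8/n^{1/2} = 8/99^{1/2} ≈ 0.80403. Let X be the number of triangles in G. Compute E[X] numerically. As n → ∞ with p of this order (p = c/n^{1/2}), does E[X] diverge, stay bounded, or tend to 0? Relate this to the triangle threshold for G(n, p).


Number of potential triangles: C(99, 3) = 156849.
Each occurs with probability p³ ≈ (0.80403)³ ≈ 5.1977713e-01.
By linearity: E[X] = C(99, 3)·p³ ≈ 156849 · 5.1977713e-01 ≈ 81526.52349.
Since α = 1/2 < 1, p = c/n^{1/2} ≫ 1/n is above the triangle threshold p ~ 1/n. Asymptotically E[X] ~ (c³/6)·n^{3(1−α)} = (8³/6)·n^{1.5} → ∞; triangles are abundant w.h.p.

E[X] ≈ 81526.52349; in regime p = Θ(1/n^{1/2}) E[X] diverges (above the triangle threshold p ~ 1/n).


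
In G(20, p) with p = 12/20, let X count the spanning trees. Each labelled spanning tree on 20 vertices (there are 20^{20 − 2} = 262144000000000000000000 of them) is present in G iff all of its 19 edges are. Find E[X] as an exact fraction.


K_20 has 20^{20 − 2} = 262144000000000000000000 labelled spanning trees.
For each such spanning tree H, let X_H = 1 if all 19 edges of H are present in G. Then P[X_H = 1] = p^{19} = (3/5)^{19} = 1162261467/19073486328125.
By linearity: E[X] = Σ_H E[X_H] = 262144000000000000000000 · p^{19} = 262144000000000000000000 · 1162261467/19073486328125 = 79869999842655731712/5.
Numerically: E[X] ≈ 1.6e+19.

E[X] = 262144000000000000000000 · (3/5)^{19} = 79869999842655731712/5 ≈ 1.6e+19.


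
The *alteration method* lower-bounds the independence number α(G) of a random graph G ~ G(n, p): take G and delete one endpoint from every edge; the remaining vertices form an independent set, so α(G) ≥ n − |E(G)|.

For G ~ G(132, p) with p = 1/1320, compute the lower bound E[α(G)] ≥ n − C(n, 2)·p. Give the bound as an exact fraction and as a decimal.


E[|E(G)|] = C(132, 2)·p = 8646 · (1/1320) = 131/20.
E[α(G)] ≥ n − E[|E(G)|] = 132 − 131/20 = 2509/20.
Numerically: ≈ 125.4500.
(This is only a lower bound; the true E[α(G)] may be larger.)

E[α(G)] ≥ 2509/20 ≈ 125.4500.


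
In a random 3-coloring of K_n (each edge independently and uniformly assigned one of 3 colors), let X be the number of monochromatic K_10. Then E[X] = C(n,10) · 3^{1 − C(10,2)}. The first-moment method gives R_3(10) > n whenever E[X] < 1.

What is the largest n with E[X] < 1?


We need C(n, 10) · 3^{1 − 45} < 1, i.e. C(n, 10) < 3^{45 − 1} = 984770902183611232881.
Check values of n near the boundary:
  n = 571: C(571, 10) = 937951290893172842001; 937951290893172842001 < 984770902183611232881? YES
  n = 572: C(572, 10) = 954640815642161682606; 954640815642161682606 < 984770902183611232881? YES
  n = 573: C(573, 10) = 971597135635805762226; 971597135635805762226 < 984770902183611232881? YES
  n = 574: C(574, 10) = 988824035203816502691; 988824035203816502691 < 984770902183611232881? NO
  n = 575: C(575, 10) = 1006325345561406175305; 1006325345561406175305 < 984770902183611232881? NO
The largest n with C(n, 10) < 984770902183611232881 is n = 573 (where E[X] = 35985079097622435638/36472996377170786403 ≈ 0.9866). Hence R_3(10) > 573, i.e. R_3(10) ≥ 574.

Largest n = 573; hence R_3(10) > 573.


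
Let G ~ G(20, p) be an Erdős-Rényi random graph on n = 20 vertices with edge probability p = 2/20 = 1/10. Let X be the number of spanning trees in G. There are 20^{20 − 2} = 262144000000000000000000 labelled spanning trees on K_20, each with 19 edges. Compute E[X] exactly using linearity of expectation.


K_20 has 20^{20 − 2} = 262144000000000000000000 labelled spanning trees.
For each such spanning tree H, let X_H = 1 if all 19 edges of H are present in G. Then P[X_H = 1] = p^{19} = (1/10)^{19} = 1/10000000000000000000.
By linearity: E[X] = Σ_H E[X_H] = 262144000000000000000000 · p^{19} = 262144000000000000000000 · 1/10000000000000000000 = 131072/5.
Numerically: E[X] ≈ 26214.4.

E[X] = 262144000000000000000000 · (1/10)^{19} = 131072/5 ≈ 26214.4.


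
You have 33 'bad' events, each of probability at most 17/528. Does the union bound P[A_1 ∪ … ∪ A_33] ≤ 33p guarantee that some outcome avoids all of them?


Union bound: P[∪_{i=1}^{33} A_i] ≤ Σ_i P[A_i] ≤ 33·p = 33·(17/528) = 17/16.
Numerically: 17/16 ≈ 1.0625.
Is 17/16 < 1? NO.
Since the bound 17/16 is ≥ 1, the union bound is uninformative here; it does NOT by itself certify existence.

33·p = 17/16 ≈ 1.0625; existence NOT certified by the union bound.


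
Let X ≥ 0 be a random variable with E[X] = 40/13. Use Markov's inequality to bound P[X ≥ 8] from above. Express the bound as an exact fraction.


μ = E[X] = 40/13, a = 8.
Markov: P[X ≥ 8] ≤ μ/a = (40/13)/8 = 5/13.
Numerically: ≈ 0.38462.
(Since a = 8 > μ = 3.07692, the bound 5/13 is < 1 and informative.)

P[X ≥ 8] ≤ 5/13 ≈ 0.38462.


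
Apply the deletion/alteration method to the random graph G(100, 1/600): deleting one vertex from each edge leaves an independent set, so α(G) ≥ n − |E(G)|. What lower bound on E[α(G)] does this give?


E[|E(G)|] = C(100, 2)·p = 4950 · (1/600) = 33/4.
E[α(G)] ≥ n − E[|E(G)|] = 100 − 33/4 = 367/4.
Numerically: ≈ 91.750000.
(This is only a lower bound; the true E[α(G)] may be larger.)

E[α(G)] ≥ 367/4 ≈ 91.750000.


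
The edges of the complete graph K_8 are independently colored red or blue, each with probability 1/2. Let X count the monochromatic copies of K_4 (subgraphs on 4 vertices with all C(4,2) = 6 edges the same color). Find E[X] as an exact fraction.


Let X = Σ_S X_S over the C(8, 4) = 70 subsets S of size 4, where X_S = 1 if the K_4 on S is monochromatic.
For a fixed S, the K_4 on S has C(4, 2) = 6 edges. P[all 6 edges red] = (1/2)^6, and likewise for blue, so P[monochromatic] = 2·(1/2)^6 = 2^{1 − 6} = 1/32.
By linearity of expectation: E[X] = C(8, 4) · 2^{1 − 6} = 70 · 1/32 = 35/16.
Numerically: E[X] ≈ 2.187500.

E[X] = C(8,4)·2^(1−C(4,2)) = 35/16 ≈ 2.187500.


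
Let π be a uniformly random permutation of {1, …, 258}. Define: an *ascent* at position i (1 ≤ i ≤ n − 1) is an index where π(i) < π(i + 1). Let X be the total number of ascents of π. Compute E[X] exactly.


Write X = Σ X_I over i = 1, …, 257, with X_I the indicator of one ascent.
There are 257 indicators.
For each fixed i, the pair (π(i), π(i+1)) is a uniformly random ordered pair of distinct values from {1, …, 258}; by symmetry P[π(i) < π(i+1)] = 1/2.
By linearity: E[X] = 257 · (1/2) = (258 − 1) · (1/2) = 257/2 ≈ 128.5000.

E[X] = 257/2 = 128.5000.


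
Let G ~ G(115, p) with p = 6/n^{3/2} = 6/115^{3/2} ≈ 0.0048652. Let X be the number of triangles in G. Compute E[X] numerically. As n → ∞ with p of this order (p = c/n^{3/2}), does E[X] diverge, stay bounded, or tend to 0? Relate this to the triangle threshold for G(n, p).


Number of potential triangles: C(115, 3) = 246905.
Each occurs with probability p³ ≈ (0.0048652)³ ≈ 1.1516313e-07.
By linearity: E[X] = C(115, 3)·p³ ≈ 246905 · 1.1516313e-07 ≈ 0.02843.
Since α = 3/2 > 1, p = c/n^{3/2} = o(1/n) is below the triangle threshold p ~ 1/n. Asymptotically E[X] ~ (c³/6)·n^{3(1−α)} = (6³/6)·n^{-1.5} → 0, so by Markov's inequality G has no triangles w.h.p.

E[X] ≈ 0.02843; in regime p = Θ(1/n^{3/2}) E[X] tends to 0 (below the triangle threshold p ~ 1/n).


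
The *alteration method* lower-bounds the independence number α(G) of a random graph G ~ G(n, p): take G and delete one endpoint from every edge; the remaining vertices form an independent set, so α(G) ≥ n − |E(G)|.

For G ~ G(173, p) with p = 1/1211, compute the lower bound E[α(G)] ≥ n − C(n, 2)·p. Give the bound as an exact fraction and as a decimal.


E[|E(G)|] = C(173, 2)·p = 14878 · (1/1211) = 86/7.
E[α(G)] ≥ n − E[|E(G)|] = 173 − 86/7 = 1125/7.
Numerically: ≈ 160.7143.
(This is only a lower bound; the true E[α(G)] may be larger.)

E[α(G)] ≥ 1125/7 ≈ 160.7143.


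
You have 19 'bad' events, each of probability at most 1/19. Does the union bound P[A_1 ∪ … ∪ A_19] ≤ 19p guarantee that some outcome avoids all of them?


Union bound: P[∪_{i=1}^{19} A_i] ≤ Σ_i P[A_i] ≤ 19·p = 19·(1/19) = 1.
Numerically: 1 ≈ 1.0000000.
Is 1 < 1? NO.
Since the bound 1 is ≥ 1, the union bound is uninformative here; it does NOT by itself certify existence.

19·p = 1 ≈ 1.0000000; existence NOT certified by the union bound.


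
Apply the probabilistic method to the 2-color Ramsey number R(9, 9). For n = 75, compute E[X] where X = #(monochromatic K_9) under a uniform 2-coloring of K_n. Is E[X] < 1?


E[X] = C(75, 9) · 2^{1 − 36} = 125595622175 · 2^{−35} = 125595622175/34359738368.
As a reduced fraction: E[X] = 125595622175/34359738368 ≈ 3.655.
Is E[X] < 1? NO.
Since E[X] ≥ 1, the first-moment bound is inconclusive at n = 75; it does NOT by itself certify R(9, 9) > 75.

E[X] = 125595622175/34359738368 ≈ 3.655; E[X] ≥ 1; first-moment method inconclusive here.


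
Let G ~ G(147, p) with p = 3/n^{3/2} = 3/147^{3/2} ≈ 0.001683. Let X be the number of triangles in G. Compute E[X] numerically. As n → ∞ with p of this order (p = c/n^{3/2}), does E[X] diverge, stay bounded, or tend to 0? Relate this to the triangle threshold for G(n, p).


Number of potential triangles: C(147, 3) = 518665.
Each occurs with probability p³ ≈ (0.001683)³ ≈ 4.769093e-09.
By linearity: E[X] = C(147, 3)·p³ ≈ 518665 · 4.769093e-09 ≈ 0.0025.
Since α = 3/2 > 1, p = c/n^{3/2} = o(1/n) is below the triangle threshold p ~ 1/n. Asymptotically E[X] ~ (c³/6)·n^{3(1−α)} = (3³/6)·n^{-1.5} → 0, so by Markov's inequality G has no triangles w.h.p.

E[X] ≈ 0.0025; in regime p = Θ(1/n^{3/2}) E[X] tends to 0 (below the triangle threshold p ~ 1/n).


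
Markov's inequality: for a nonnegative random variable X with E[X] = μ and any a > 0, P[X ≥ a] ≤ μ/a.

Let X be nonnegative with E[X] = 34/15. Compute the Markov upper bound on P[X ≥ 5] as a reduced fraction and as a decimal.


μ = E[X] = 34/15, a = 5.
Markov: P[X ≥ 5] ≤ μ/a = (34/15)/5 = 34/75.
Numerically: ≈ 0.453.
(Since a = 5 > μ = 2.267, the bound 34/75 is < 1 and informative.)

P[X ≥ 5] ≤ 34/75 ≈ 0.453.


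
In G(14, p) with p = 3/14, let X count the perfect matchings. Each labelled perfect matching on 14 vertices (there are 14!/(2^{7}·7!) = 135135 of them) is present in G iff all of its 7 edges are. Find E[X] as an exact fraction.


K_14 has 14!/(2^{7}·7!) = 135135 labelled perfect matchings.
For each such perfect matching H, let X_H = 1 if all 7 edges of H are present in G. Then P[X_H = 1] = p^{7} = (3/14)^{7} = 2187/105413504.
By linearity: E[X] = Σ_H E[X_H] = 135135 · p^{7} = 135135 · 2187/105413504 = 42220035/15059072.
Numerically: E[X] ≈ 2.8036.

E[X] = 135135 · (3/14)^{7} = 42220035/15059072 ≈ 2.8036.


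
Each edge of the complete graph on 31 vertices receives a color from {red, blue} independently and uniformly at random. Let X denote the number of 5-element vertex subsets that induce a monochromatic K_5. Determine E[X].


Let X = Σ_S X_S over the C(31, 5) = 169911 subsets S of size 5, where X_S = 1 if the K_5 on S is monochromatic.
For a fixed S, the K_5 on S has C(5, 2) = 10 edges. P[all 10 edges red] = (1/2)^10, and likewise for blue, so P[monochromatic] = 2·(1/2)^10 = 2^{1 − 10} = 1/512.
By linearity of expectation: E[X] = C(31, 5) · 2^{1 − 10} = 169911 · 1/512 = 169911/512.
Numerically: E[X] ≈ 331.857.

E[X] = C(31,5)·2^(1−C(5,2)) = 169911/512 ≈ 331.857.


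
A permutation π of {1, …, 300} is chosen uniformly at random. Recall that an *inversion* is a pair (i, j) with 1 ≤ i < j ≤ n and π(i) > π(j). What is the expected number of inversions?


Write X = Σ X_I over the C(300, 2) = 44850 pairs i < j, with X_I the indicator of one inversion.
There are 44850 indicators.
For each fixed pair i < j, the values π(i) and π(j) are two distinct elements of {1, …, 300} in uniformly random order; by symmetry P[π(i) > π(j)] = 1/2.
By linearity: E[X] = 44850 · (1/2) = C(300, 2) · (1/2) = 44850/2 = 22425 ≈ 22425.000000.

E[X] = 22425 = 22425.000000.


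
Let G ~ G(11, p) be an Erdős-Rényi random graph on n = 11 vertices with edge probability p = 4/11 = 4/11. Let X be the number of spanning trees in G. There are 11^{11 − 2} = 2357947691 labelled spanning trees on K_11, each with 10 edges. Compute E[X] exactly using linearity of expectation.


K_11 has 11^{11 − 2} = 2357947691 labelled spanning trees.
For each such spanning tree H, let X_H = 1 if all 10 edges of H are present in G. Then P[X_H = 1] = p^{10} = (4/11)^{10} = 1048576/25937424601.
By linearity of expectation: E[X] = Σ_H E[X_H] = 2357947691 · p^{10} = 2357947691 · 1048576/25937424601 = 1048576/11.
Numerically: E[X] ≈ 9.53e+04.

E[X] = 2357947691 · (4/11)^{10} = 1048576/11 ≈ 9.53e+04.


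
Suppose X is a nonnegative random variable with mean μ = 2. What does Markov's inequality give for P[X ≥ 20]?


μ = E[X] = 2, a = 20.
Markov: P[X ≥ 20] ≤ μ/a = (2)/20 = 1/10.
Numerically: ≈ 0.100000.
(Since a = 20 > μ = 2.000000, the bound 1/10 is < 1 and informative.)

P[X ≥ 20] ≤ 1/10 ≈ 0.100000.


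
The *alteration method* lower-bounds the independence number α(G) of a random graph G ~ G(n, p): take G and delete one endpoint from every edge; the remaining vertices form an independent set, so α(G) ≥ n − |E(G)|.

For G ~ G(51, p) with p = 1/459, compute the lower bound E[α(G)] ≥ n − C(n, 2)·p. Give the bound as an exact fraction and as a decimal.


E[|E(G)|] = C(51, 2)·p = 1275 · (1/459) = 25/9.
E[α(G)] ≥ n − E[|E(G)|] = 51 − 25/9 = 434/9.
Numerically: ≈ 48.222.
(This is only a lower bound; the true E[α(G)] may be larger.)

E[α(G)] ≥ 434/9 ≈ 48.222.


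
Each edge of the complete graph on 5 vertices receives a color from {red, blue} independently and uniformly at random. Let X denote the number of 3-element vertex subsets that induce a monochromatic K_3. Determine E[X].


Let X = Σ_S X_S over the C(5, 3) = 10 subsets S of size 3, where X_S = 1 if the K_3 on S is monochromatic.
For a fixed S, the K_3 on S has C(3, 2) = 3 edges. P[all 3 edges red] = (1/2)^3, and likewise for blue, so P[monochromatic] = 2·(1/2)^3 = 2^{1 − 3} = 1/4.
Summing: E[X] = C(5, 3) · 2^{1 − 3} = 10 · 1/4 = 5/2.
Numerically: E[X] ≈ 2.5000.

E[X] = C(5,3)·2^(1−C(3,2)) = 5/2 ≈ 2.5000.


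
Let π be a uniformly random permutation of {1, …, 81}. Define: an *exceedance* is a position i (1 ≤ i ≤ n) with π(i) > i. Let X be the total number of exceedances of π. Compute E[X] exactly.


Write X = Σ_{i=1}^{81} X_i, where X_i = 1_{π(i) > i}.
For each fixed i, π(i) is uniform over {1, …, 81} (marginal of a uniform permutation), so P[π(i) > i] = (n − i)/n. Summing: Σ_{i=1}^{81} (n − i)/n = (0 + 1 + … + 80)/81 = 81(81 − 1)/(2·81) = (81 − 1)/2.
Hence E[X] = Σ_{i=1}^{81} (81 − i)/81 = 40 ≈ 40.0000.

E[X] = 40 = 40.0000.


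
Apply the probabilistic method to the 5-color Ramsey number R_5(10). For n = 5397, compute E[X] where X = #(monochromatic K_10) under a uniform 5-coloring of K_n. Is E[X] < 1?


E[X] = C(5397, 10) · 5^{1 − 45} = 5729779230003226281244520755596 · 5^{−44} = 5729779230003226281244520755596/5684341886080801486968994140625.
As a reduced fraction: E[X] = 5729779230003226281244520755596/5684341886080801486968994140625 ≈ 1.0080.
Is E[X] < 1? NO.
Since E[X] ≥ 1, the first-moment bound is inconclusive at n = 5397; it does NOT by itself certify R_5(10) > 5397.

E[X] = 5729779230003226281244520755596/5684341886080801486968994140625 ≈ 1.0080; E[X] ≥ 1; first-moment method inconclusive here.


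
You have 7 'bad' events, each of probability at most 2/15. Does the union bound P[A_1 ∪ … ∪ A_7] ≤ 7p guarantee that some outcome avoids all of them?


Union bound: P[∪_{i=1}^{7} A_i] ≤ Σ_i P[A_i] ≤ 7·p = 7·(2/15) = 14/15.
Numerically: 14/15 ≈ 0.9333.
Is 14/15 < 1? YES.
Since P[∪ A_i] ≤ 14/15 < 1, the complement has P[∩ A_i^c] ≥ 1 − 14/15 = 1/15 > 0, so some outcome avoids every A_i.

7·p = 14/15 ≈ 0.9333; existence CERTIFIED by the union bound.


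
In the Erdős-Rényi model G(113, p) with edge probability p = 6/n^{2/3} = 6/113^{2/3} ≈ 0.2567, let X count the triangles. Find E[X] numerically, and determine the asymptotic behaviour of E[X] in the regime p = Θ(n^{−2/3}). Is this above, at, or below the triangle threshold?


Number of potential triangles: C(113, 3) = 234136.
Each occurs with probability p³ ≈ (0.2567)³ ≈ 1.691597e-02.
By linearity: E[X] = C(113, 3)·p³ ≈ 234136 · 1.691597e-02 ≈ 3960.6372.
Since α = 2/3 < 1, p = c/n^{2/3} ≫ 1/n is above the triangle threshold p ~ 1/n. Asymptotically E[X] ~ (c³/6)·n^{3(1−α)} = (6³/6)·n^{1} → ∞; triangles are abundant w.h.p.

E[X] ≈ 3960.6372; in regime p = Θ(1/n^{2/3}) E[X] diverges (above the triangle threshold p ~ 1/n).


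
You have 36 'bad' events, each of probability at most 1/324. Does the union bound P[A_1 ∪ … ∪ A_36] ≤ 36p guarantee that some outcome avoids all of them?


Union bound: P[∪_{i=1}^{36} A_i] ≤ Σ_i P[A_i] ≤ 36·p = 36·(1/324) = 1/9.
Numerically: 1/9 ≈ 0.1111.
Is 1/9 < 1? YES.
Since P[∪ A_i] ≤ 1/9 < 1, the complement has P[∩ A_i^c] ≥ 1 − 1/9 = 8/9 > 0, so some outcome avoids every A_i.

36·p = 1/9 ≈ 0.1111; existence CERTIFIED by the union bound.


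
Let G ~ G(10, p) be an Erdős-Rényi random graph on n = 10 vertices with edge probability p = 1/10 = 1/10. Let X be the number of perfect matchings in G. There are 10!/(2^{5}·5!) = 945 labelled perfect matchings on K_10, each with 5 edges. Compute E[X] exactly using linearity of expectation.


K_10 has 10!/(2^{5}·5!) = 945 labelled perfect matchings.
For each such perfect matching H, let X_H = 1 if all 5 edges of H are present in G. Then P[X_H = 1] = p^{5} = (1/10)^{5} = 1/100000.
By linearity: E[X] = Σ_H E[X_H] = 945 · p^{5} = 945 · 1/100000 = 189/20000.
Numerically: E[X] ≈ 0.00945.

E[X] = 945 · (1/10)^{5} = 189/20000 ≈ 0.00945.


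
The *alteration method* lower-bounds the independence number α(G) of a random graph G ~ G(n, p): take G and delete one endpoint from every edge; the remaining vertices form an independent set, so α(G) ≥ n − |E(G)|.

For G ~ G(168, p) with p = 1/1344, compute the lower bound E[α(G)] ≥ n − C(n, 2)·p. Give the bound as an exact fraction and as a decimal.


E[|E(G)|] = C(168, 2)·p = 14028 · (1/1344) = 167/16.
E[α(G)] ≥ n − E[|E(G)|] = 168 − 167/16 = 2521/16.
Numerically: ≈ 157.562500.
(This is only a lower bound; the true E[α(G)] may be larger.)

E[α(G)] ≥ 2521/16 ≈ 157.562500.


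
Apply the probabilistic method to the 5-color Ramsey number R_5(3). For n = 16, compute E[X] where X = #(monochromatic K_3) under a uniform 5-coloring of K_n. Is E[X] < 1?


E[X] = C(16, 3) · 5^{1 − 3} = 560 · 5^{−2} = 560/25.
As a reduced fraction: E[X] = 112/5 ≈ 22.4000000.
Is E[X] < 1? NO.
Since E[X] ≥ 1, the first-moment bound is inconclusive at n = 16; it does NOT by itself certify R_5(3) > 16.

E[X] = 112/5 ≈ 22.4000000; E[X] ≥ 1; first-moment method inconclusive here.


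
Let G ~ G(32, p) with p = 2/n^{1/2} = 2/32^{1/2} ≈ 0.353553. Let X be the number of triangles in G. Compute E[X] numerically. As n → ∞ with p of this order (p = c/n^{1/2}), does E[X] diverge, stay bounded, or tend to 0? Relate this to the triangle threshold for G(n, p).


Number of potential triangles: C(32, 3) = 4960.
Each occurs with probability p³ ≈ (0.353553)³ ≈ 4.41941738e-02.
By linearity: E[X] = C(32, 3)·p³ ≈ 4960 · 4.41941738e-02 ≈ 219.203102.
Since α = 1/2 < 1, p = c/n^{1/2} ≫ 1/n is above the triangle threshold p ~ 1/n. Asymptotically E[X] ~ (c³/6)·n^{3(1−α)} = (2³/6)·n^{1.5} → ∞; triangles are abundant w.h.p.

E[X] ≈ 219.203102; in regime p = Θ(1/n^{1/2}) E[X] diverges (above the triangle threshold p ~ 1/n).


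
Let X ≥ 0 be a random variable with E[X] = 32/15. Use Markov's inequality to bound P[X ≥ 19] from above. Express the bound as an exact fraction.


μ = E[X] = 32/15, a = 19.
Markov: P[X ≥ 19] ≤ μ/a = (32/15)/19 = 32/285.
Numerically: ≈ 0.11228.
(Since a = 19 > μ = 2.13333, the bound 32/285 is < 1 and informative.)

P[X ≥ 19] ≤ 32/285 ≈ 0.11228.


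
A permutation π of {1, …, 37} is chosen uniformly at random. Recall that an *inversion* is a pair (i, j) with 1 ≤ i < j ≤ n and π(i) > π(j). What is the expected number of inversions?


Write X = Σ X_I over the C(37, 2) = 666 pairs i < j, with X_I the indicator of one inversion.
There are 666 indicators.
For each fixed pair i < j, the values π(i) and π(j) are two distinct elements of {1, …, 37} in uniformly random order; by symmetry P[π(i) > π(j)] = 1/2.
By linearity: E[X] = 666 · (1/2) = C(37, 2) · (1/2) = 666/2 = 333 ≈ 333.000000.

E[X] = 333 = 333.000000.


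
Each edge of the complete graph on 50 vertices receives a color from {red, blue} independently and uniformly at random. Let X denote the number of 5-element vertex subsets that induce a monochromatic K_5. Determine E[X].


Let X = Σ_S X_S over the C(50, 5) = 2118760 subsets S of size 5, where X_S = 1 if the K_5 on S is monochromatic.
For a fixed S, the K_5 on S has C(5, 2) = 10 edges. P[all 10 edges red] = (1/2)^10, and likewise for blue, so P[monochromatic] = 2·(1/2)^10 = 2^{1 − 10} = 1/512.
By linearity of expectation: E[X] = C(50, 5) · 2^{1 − 10} = 2118760 · 1/512 = 264845/64.
Numerically: E[X] ≈ 4138.20312.

E[X] = C(50,5)·2^(1−C(5,2)) = 264845/64 ≈ 4138.20312.


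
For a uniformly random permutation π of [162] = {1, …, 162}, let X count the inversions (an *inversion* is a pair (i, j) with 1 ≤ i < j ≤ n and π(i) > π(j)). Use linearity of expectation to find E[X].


Write X = Σ X_I over the C(162, 2) = 13041 pairs i < j, with X_I the indicator of one inversion.
There are 13041 indicators.
For each fixed pair i < j, the values π(i) and π(j) are two distinct elements of {1, …, 162} in uniformly random order; by symmetry P[π(i) > π(j)] = 1/2.
By linearity: E[X] = 13041 · (1/2) = C(162, 2) · (1/2) = 13041/2 = 13041/2 ≈ 6520.50000.

E[X] = 13041/2 = 6520.50000.


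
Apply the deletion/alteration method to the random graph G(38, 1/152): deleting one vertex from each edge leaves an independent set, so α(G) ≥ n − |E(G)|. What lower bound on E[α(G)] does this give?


E[|E(G)|] = C(38, 2)·p = 703 · (1/152) = 37/8.
E[α(G)] ≥ n − E[|E(G)|] = 38 − 37/8 = 267/8.
Numerically: ≈ 33.375.
(This is only a lower bound; the true E[α(G)] may be larger.)

E[α(G)] ≥ 267/8 ≈ 33.375.


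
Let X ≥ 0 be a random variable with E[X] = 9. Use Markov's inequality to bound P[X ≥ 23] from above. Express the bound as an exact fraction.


μ = E[X] = 9, a = 23.
Markov: P[X ≥ 23] ≤ μ/a = (9)/23 = 9/23.
Numerically: ≈ 0.391304.
(Since a = 23 > μ = 9.000000, the bound 9/23 is < 1 and informative.)

P[X ≥ 23] ≤ 9/23 ≈ 0.391304.


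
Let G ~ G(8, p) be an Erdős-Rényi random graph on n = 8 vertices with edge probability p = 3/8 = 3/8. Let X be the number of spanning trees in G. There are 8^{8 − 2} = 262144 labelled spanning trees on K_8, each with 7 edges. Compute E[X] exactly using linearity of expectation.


K_8 has 8^{8 − 2} = 262144 labelled spanning trees.
For each such spanning tree H, let X_H = 1 if all 7 edges of H are present in G. Then P[X_H = 1] = p^{7} = (3/8)^{7} = 2187/2097152.
By linearity of expectation: E[X] = Σ_H E[X_H] = 262144 · p^{7} = 262144 · 2187/2097152 = 2187/8.
Numerically: E[X] ≈ 273.

E[X] = 262144 · (3/8)^{7} = 2187/8 ≈ 273.


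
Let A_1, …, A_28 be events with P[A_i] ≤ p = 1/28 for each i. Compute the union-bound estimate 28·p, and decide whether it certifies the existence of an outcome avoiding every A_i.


Union bound: P[∪_{i=1}^{28} A_i] ≤ Σ_i P[A_i] ≤ 28·p = 28·(1/28) = 1.
Numerically: 1 ≈ 1.000.
Is 1 < 1? NO.
Since the bound 1 is ≥ 1, the union bound is uninformative here; it does NOT by itself certify existence.

28·p = 1 ≈ 1.000; existence NOT certified by the union bound.


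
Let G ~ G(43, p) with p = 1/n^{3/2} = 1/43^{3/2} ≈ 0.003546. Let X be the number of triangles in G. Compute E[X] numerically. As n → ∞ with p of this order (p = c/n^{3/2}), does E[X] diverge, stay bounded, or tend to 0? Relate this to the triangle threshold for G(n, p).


Number of potential triangles: C(43, 3) = 12341.
Each occurs with probability p³ ≈ (0.003546)³ ≈ 4.460586e-08.
By linearity: E[X] = C(43, 3)·p³ ≈ 12341 · 4.460586e-08 ≈ 0.0006.
Since α = 3/2 > 1, p = c/n^{3/2} = o(1/n) is below the triangle threshold p ~ 1/n. Asymptotically E[X] ~ (c³/6)·n^{3(1−α)} = (1³/6)·n^{-1.5} → 0, so by Markov's inequality G has no triangles w.h.p.

E[X] ≈ 0.0006; in regime p = Θ(1/n^{3/2}) E[X] tends to 0 (below the triangle threshold p ~ 1/n).


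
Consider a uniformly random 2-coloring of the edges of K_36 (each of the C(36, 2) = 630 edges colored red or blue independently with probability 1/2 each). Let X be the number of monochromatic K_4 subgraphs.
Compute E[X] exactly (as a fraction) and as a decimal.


Let X = Σ_S X_S over the C(36, 4) = 58905 subsets S of size 4, where X_S = 1 if the K_4 on S is monochromatic.
For a fixed S, the K_4 on S has C(4, 2) = 6 edges. P[all 6 edges red] = (1/2)^6, and likewise for blue, so P[monochromatic] = 2·(1/2)^6 = 2^{1 − 6} = 1/32.
By linearity of expectation: E[X] = C(36, 4) · 2^{1 − 6} = 58905 · 1/32 = 58905/32.
Numerically: E[X] ≈ 1840.78125.

E[X] = C(36,4)·2^(1−C(4,2)) = 58905/32 ≈ 1840.78125.


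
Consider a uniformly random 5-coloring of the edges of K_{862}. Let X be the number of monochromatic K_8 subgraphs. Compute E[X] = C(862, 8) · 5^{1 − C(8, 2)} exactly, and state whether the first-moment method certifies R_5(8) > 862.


E[X] = C(862, 8) · 5^{1 − 28} = 7317951015318931845 · 5^{−27} = 7317951015318931845/7450580596923828125.
As a reduced fraction: E[X] = 1463590203063786369/1490116119384765625 ≈ 0.98220.
Is E[X] < 1? YES.
Since E[X] < 1, there exists a 5-coloring of K_{862} with no monochromatic K_8; hence R_5(8) > 862.

E[X] = 1463590203063786369/1490116119384765625 ≈ 0.98220; E[X] < 1, so R_5(8) > 862.


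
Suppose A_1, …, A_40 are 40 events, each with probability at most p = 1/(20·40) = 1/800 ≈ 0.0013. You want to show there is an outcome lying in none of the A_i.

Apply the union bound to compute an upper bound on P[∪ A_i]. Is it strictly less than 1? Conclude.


Union bound: P[∪_{i=1}^{40} A_i] ≤ Σ_i P[A_i] ≤ 40·p = 40·(1/800) = 1/20.
Numerically: 1/20 ≈ 0.0500.
Is 1/20 < 1? YES.
Since P[∪ A_i] ≤ 1/20 < 1, the complement has P[∩ A_i^c] ≥ 1 − 1/20 = 19/20 > 0, so some outcome avoids every A_i.

40·p = 1/20 ≈ 0.0500; existence CERTIFIED by the union bound.


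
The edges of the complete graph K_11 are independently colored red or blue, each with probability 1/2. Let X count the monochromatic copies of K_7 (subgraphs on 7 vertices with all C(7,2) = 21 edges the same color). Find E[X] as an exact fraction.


Let X = Σ_S X_S over the C(11, 7) = 330 subsets S of size 7, where X_S = 1 if the K_7 on S is monochromatic.
For a fixed S, the K_7 on S has C(7, 2) = 21 edges. P[all 21 edges red] = (1/2)^21, and likewise for blue, so P[monochromatic] = 2·(1/2)^21 = 2^{1 − 21} = 1/1048576.
By linearity of expectation: E[X] = C(11, 7) · 2^{1 − 21} = 330 · 1/1048576 = 165/524288.
Numerically: E[X] ≈ 0.0003.

E[X] = C(11,7)·2^(1−C(7,2)) = 165/524288 ≈ 0.0003.


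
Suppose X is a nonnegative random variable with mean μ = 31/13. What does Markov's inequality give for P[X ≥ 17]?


μ = E[X] = 31/13, a = 17.
Markov: P[X ≥ 17] ≤ μ/a = (31/13)/17 = 31/221.
Numerically: ≈ 0.14027.
(Since a = 17 > μ = 2.38462, the bound 31/221 is < 1 and informative.)

P[X ≥ 17] ≤ 31/221 ≈ 0.14027.


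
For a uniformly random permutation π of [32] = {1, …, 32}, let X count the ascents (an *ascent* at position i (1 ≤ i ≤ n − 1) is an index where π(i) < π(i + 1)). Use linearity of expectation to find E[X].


Write X = Σ X_I over i = 1, …, 31, with X_I the indicator of one ascent.
There are 31 indicators.
For each fixed i, the pair (π(i), π(i+1)) is a uniformly random ordered pair of distinct values from {1, …, 32}; by symmetry P[π(i) < π(i+1)] = 1/2.
By linearity: E[X] = 31 · (1/2) = (32 − 1) · (1/2) = 31/2 ≈ 15.500.

E[X] = 31/2 = 15.500.


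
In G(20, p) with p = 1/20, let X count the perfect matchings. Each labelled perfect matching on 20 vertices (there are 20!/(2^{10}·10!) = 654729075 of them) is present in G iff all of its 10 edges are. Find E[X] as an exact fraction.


K_20 has 20!/(2^{10}·10!) = 654729075 labelled perfect matchings.
For each such perfect matching H, let X_H = 1 if all 10 edges of H are present in G. Then P[X_H = 1] = p^{10} = (1/20)^{10} = 1/10240000000000.
By linearity: E[X] = Σ_H E[X_H] = 654729075 · p^{10} = 654729075 · 1/10240000000000 = 26189163/409600000000.
Numerically: E[X] ≈ 6.3938e-05.

E[X] = 654729075 · (1/20)^{10} = 26189163/409600000000 ≈ 6.3938e-05.


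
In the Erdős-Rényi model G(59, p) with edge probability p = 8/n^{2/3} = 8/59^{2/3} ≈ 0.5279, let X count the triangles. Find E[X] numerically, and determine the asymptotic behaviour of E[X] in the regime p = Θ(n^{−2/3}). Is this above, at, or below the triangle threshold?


Number of potential triangles: C(59, 3) = 32509.
Each occurs with probability p³ ≈ (0.5279)³ ≈ 1.470842e-01.
By linearity: E[X] = C(59, 3)·p³ ≈ 32509 · 1.470842e-01 ≈ 4781.5593.
Since α = 2/3 < 1, p = c/n^{2/3} ≫ 1/n is above the triangle threshold p ~ 1/n. Asymptotically E[X] ~ (c³/6)·n^{3(1−α)} = (8³/6)·n^{1} → ∞; triangles are abundant w.h.p.

E[X] ≈ 4781.5593; in regime p = Θ(1/n^{2/3}) E[X] diverges (above the triangle threshold p ~ 1/n).


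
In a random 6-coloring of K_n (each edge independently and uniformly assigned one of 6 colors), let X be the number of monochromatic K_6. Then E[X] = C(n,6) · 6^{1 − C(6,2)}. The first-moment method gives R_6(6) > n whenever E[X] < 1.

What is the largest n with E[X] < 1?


We need C(n, 6) · 6^{1 − 15} < 1, i.e. C(n, 6) < 6^{15 − 1} = 78364164096.
Check values of n near the boundary:
  n = 195: C(195, 6) = 70656049360; 70656049360 < 78364164096? YES
  n = 196: C(196, 6) = 72887293024; 72887293024 < 78364164096? YES
  n = 197: C(197, 6) = 75176946208; 75176946208 < 78364164096? YES
  n = 198: C(198, 6) = 77526225777; 77526225777 < 78364164096? YES
  n = 199: C(199, 6) = 79936367511; 79936367511 < 78364164096? NO
The largest n with C(n, 6) < 78364164096 is n = 198 (where E[X] = 25842075259/26121388032 ≈ 0.989). Hence R_6(6) > 198, i.e. R_6(6) ≥ 199.

Largest n = 198; hence R_6(6) > 198.


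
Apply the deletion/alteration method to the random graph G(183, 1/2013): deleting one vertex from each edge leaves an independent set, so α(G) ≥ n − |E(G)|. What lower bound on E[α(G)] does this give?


E[|E(G)|] = C(183, 2)·p = 16653 · (1/2013) = 91/11.
E[α(G)] ≥ n − E[|E(G)|] = 183 − 91/11 = 1922/11.
Numerically: ≈ 174.7273.
(This is only a lower bound; the true E[α(G)] may be larger.)

E[α(G)] ≥ 1922/11 ≈ 174.7273.


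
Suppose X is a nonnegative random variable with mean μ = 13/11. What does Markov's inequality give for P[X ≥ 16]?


μ = E[X] = 13/11, a = 16.
Markov: P[X ≥ 16] ≤ μ/a = (13/11)/16 = 13/176.
Numerically: ≈ 0.0739.
(Since a = 16 > μ = 1.1818, the bound 13/176 is < 1 and informative.)

P[X ≥ 16] ≤ 13/176 ≈ 0.0739.


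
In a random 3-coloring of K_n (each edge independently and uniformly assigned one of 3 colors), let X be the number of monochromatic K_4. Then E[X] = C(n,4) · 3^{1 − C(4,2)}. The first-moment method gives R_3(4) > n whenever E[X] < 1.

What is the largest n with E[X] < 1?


We need C(n, 4) · 3^{1 − 6} < 1, i.e. C(n, 4) < 3^{6 − 1} = 243.
Check values of n near the boundary:
  n = 8: C(8, 4) = 70; 70 < 243? YES
  n = 9: C(9, 4) = 126; 126 < 243? YES
  n = 10: C(10, 4) = 210; 210 < 243? YES
  n = 11: C(11, 4) = 330; 330 < 243? NO
The largest n with C(n, 4) < 243 is n = 10 (where E[X] = 70/81 ≈ 0.8642). Hence R_3(4) > 10, i.e. R_3(4) ≥ 11.

Largest n = 10; hence R_3(4) > 10.


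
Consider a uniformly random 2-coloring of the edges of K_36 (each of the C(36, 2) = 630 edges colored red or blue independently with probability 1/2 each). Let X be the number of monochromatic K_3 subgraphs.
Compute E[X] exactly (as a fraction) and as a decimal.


Let X = Σ_S X_S over the C(36, 3) = 7140 subsets S of size 3, where X_S = 1 if the K_3 on S is monochromatic.
For a fixed S, the K_3 on S has C(3, 2) = 3 edges. P[all 3 edges red] = (1/2)^3, and likewise for blue, so P[monochromatic] = 2·(1/2)^3 = 2^{1 − 3} = 1/4.
Summing: E[X] = C(36, 3) · 2^{1 − 3} = 7140 · 1/4 = 1785.
Numerically: E[X] ≈ 1785.00000.

E[X] = C(36,3)·2^(1−C(3,2)) = 1785 ≈ 1785.00000.


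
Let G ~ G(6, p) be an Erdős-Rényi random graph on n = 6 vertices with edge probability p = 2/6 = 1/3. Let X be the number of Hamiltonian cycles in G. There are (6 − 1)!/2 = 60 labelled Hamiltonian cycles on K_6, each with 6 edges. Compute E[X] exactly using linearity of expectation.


K_6 has (6 − 1)!/2 = 60 labelled Hamiltonian cycles.
For each such Hamiltonian cycle H, let X_H = 1 if all 6 edges of H are present in G. Then P[X_H = 1] = p^{6} = (1/3)^{6} = 1/729.
Summing the indicators: E[X] = Σ_H E[X_H] = 60 · p^{6} = 60 · 1/729 = 20/243.
Numerically: E[X] ≈ 0.0823.

E[X] = 60 · (1/3)^{6} = 20/243 ≈ 0.0823.


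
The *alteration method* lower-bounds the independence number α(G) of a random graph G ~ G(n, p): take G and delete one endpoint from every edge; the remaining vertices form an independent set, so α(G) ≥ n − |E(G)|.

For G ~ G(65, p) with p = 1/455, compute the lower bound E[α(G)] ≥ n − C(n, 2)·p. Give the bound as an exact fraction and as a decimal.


E[|E(G)|] = C(65, 2)·p = 2080 · (1/455) = 32/7.
E[α(G)] ≥ n − E[|E(G)|] = 65 − 32/7 = 423/7.
Numerically: ≈ 60.428571.
(This is only a lower bound; the true E[α(G)] may be larger.)

E[α(G)] ≥ 423/7 ≈ 60.428571.


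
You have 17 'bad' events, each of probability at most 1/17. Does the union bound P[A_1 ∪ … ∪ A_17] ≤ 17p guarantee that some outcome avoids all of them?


Union bound: P[∪_{i=1}^{17} A_i] ≤ Σ_i P[A_i] ≤ 17·p = 17·(1/17) = 1.
Numerically: 1 ≈ 1.00000.
Is 1 < 1? NO.
Since the bound 1 is ≥ 1, the union bound is uninformative here; it does NOT by itself certify existence.

17·p = 1 ≈ 1.00000; existence NOT certified by the union bound.


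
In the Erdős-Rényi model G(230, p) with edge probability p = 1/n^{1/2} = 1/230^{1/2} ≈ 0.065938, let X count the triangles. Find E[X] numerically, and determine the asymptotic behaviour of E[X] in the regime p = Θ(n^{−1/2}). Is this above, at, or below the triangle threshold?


Number of potential triangles: C(230, 3) = 2001460.
Each occurs with probability p³ ≈ (0.065938)³ ≈ 2.8668716e-04.
By linearity: E[X] = C(230, 3)·p³ ≈ 2001460 · 2.8668716e-04 ≈ 573.79289.
Since α = 1/2 < 1, p = c/n^{1/2} ≫ 1/n is above the triangle threshold p ~ 1/n. Asymptotically E[X] ~ (c³/6)·n^{3(1−α)} = (1³/6)·n^{1.5} → ∞; triangles are abundant w.h.p.

E[X] ≈ 573.79289; in regime p = Θ(1/n^{1/2}) E[X] diverges (above the triangle threshold p ~ 1/n).


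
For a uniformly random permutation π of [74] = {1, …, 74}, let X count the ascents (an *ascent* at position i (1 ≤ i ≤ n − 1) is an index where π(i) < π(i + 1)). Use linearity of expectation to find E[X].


Write X = Σ X_I over i = 1, …, 73, with X_I the indicator of one ascent.
There are 73 indicators.
For each fixed i, the pair (π(i), π(i+1)) is a uniformly random ordered pair of distinct values from {1, …, 74}; by symmetry P[π(i) < π(i+1)] = 1/2.
By linearity: E[X] = 73 · (1/2) = (74 − 1) · (1/2) = 73/2 ≈ 36.5000.

E[X] = 73/2 = 36.5000.


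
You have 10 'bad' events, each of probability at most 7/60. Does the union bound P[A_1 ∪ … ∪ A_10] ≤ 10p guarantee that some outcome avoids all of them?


Union bound: P[∪_{i=1}^{10} A_i] ≤ Σ_i P[A_i] ≤ 10·p = 10·(7/60) = 7/6.
Numerically: 7/6 ≈ 1.167.
Is 7/6 < 1? NO.
Since the bound 7/6 is ≥ 1, the union bound is uninformative here; it does NOT by itself certify existence.

10·p = 7/6 ≈ 1.167; existence NOT certified by the union bound.
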